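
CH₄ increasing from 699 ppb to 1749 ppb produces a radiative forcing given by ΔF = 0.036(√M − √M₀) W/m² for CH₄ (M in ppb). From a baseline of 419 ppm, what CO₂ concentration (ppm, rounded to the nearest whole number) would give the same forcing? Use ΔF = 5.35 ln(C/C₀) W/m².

CH₄ forcing: 0.036 × (√1749 − √699) = 0.036 × (41.8210 − 26.4386) = 0.036 × 15.3824 = 0.55377 W/m².
Set 5.35 ln(C/419) = 0.55377: ln(C/419) = 0.55377/5.35 = 0.10351, so C = 419 × e^0.10351 = 419 × 1.10906 = 464.70 ppm.

C ≈ 465 ppm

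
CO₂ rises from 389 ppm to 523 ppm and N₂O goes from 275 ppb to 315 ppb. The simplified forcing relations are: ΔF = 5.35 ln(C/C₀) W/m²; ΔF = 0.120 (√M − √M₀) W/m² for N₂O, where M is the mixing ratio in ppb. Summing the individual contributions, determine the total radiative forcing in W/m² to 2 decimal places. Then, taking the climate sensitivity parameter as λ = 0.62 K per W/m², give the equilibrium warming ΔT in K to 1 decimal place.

ΔF = 1.72 W/m²; ΔT = 1.1 K

CO₂: 5.35 × ln(523/389) = 5.35 × ln(1.34447) = 5.35 × 0.29600 = 1.5836 W/m².
N₂O: 0.120 × (√315 − √275) = 0.120 × (17.7482 − 16.5831) = 0.120 × 1.1651 = 0.1398 W/m².
Total ΔF = 1.5836 + 0.1398 = 1.7234 W/m².
ΔT = λ ΔF = 0.62 × 1.72 = 1.0664 K.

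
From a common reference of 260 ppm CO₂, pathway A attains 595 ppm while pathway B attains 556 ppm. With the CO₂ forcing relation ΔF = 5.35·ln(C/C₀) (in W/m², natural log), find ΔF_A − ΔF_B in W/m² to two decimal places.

ΔF_A − ΔF_B = 0.36 W/m²

ΔF_A = 5.35 ln(595/260) = 5.35 × 0.82788 = 4.4292 W/m².
ΔF_B = 5.35 ln(556/260) = 5.35 × 0.76009 = 4.0665 W/m².
Difference: 4.4292 − 4.0665 = 0.3627 W/m².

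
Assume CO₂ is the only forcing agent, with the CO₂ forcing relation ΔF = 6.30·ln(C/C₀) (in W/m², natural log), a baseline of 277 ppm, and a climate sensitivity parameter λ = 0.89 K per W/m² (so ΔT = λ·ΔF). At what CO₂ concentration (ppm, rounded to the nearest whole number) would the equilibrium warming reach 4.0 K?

Required forcing: ΔF = ΔT/λ = 4.0/0.89 = 4.4944 W/m².
Then ln(C/277) = ΔF/6.30 = 4.4944/6.30 = 0.71340.
So C = 277 × e^0.71340 = 277 × 2.04092 = 565.33 ppm.

C ≈ 565 ppm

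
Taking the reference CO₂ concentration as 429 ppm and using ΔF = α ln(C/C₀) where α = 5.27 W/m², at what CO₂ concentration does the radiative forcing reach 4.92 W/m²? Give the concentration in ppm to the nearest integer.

Set 5.27 ln(C/429) = 4.92, so ln(C/429) = 4.92/5.27 = 0.93359.
Then C/429 = e^0.93359 = 2.54362, giving C = 429 × 2.54362 = 1091.21 ppm.

C ≈ 1091 ppm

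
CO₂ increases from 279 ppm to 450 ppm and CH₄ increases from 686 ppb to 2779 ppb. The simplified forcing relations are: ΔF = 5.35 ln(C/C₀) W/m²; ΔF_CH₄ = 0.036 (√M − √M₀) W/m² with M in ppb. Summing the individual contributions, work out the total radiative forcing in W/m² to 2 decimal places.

ΔF = 3.51 W/m²

CO₂: 5.35 × ln(450/279) = 5.35 × ln(1.61290) = 5.35 × 0.47803 = 2.5575 W/m².
CH₄: 0.036 × (√2779 − √686) = 0.036 × (52.7162 − 26.1916) = 0.036 × 26.5246 = 0.9549 W/m².
Total ΔF = 2.5575 + 0.9549 = 3.5124 W/m².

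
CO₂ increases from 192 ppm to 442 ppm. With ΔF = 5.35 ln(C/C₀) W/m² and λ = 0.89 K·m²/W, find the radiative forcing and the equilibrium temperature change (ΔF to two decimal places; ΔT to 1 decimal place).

CO₂: 5.35 × ln(442/192) = 5.35 × ln(2.30208) = 5.35 × 0.83381 = 4.4609 W/m².
ΔT = λ ΔF = 0.89 × 4.46 = 3.9694 K.

ΔF = 4.46 W/m²; ΔT = 4.0 K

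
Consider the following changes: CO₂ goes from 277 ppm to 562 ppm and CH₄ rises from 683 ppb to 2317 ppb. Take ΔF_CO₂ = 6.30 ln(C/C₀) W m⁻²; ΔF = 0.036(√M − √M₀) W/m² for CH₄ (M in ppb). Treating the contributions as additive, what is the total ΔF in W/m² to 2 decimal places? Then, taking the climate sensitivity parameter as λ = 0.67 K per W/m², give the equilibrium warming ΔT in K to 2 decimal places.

ΔF = 5.25 W/m²; ΔT = 3.52 K

CO₂: 6.30 × ln(562/277) = 6.30 × ln(2.02888) = 6.30 × 0.70748 = 4.4571 W/m².
CH₄: 0.036 × (√2317 − √683) = 0.036 × (48.1352 − 26.1343) = 0.036 × 22.0009 = 0.7920 W/m².
Total ΔF = 4.4571 + 0.7920 = 5.2491 W/m².
ΔT = λ ΔF = 0.67 × 5.25 = 3.5175 K.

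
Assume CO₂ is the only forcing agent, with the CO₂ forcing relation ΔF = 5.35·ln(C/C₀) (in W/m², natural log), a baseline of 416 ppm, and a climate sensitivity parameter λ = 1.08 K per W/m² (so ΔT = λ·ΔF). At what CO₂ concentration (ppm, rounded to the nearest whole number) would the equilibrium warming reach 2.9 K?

Required forcing: ΔF = ΔT/λ = 2.9/1.08 = 2.6852 W/m².
Then ln(C/416) = ΔF/5.35 = 2.6852/5.35 = 0.50191.
So C = 416 × e^0.50191 = 416 × 1.65187 = 687.18 ppm.

C ≈ 687 ppm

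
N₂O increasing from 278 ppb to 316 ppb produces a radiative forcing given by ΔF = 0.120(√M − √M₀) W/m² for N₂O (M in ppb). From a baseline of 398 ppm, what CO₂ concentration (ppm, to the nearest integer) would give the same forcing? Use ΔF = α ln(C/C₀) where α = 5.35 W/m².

N₂O forcing: 0.120 × (√316 − √278) = 0.120 × (17.7764 − 16.6733) = 0.120 × 1.1031 = 0.13237 W/m².
Set 5.35 ln(C/398) = 0.13237: ln(C/398) = 0.13237/5.35 = 0.02474, so C = 398 × e^0.02474 = 398 × 1.02505 = 407.97 ppm.

C ≈ 408 ppm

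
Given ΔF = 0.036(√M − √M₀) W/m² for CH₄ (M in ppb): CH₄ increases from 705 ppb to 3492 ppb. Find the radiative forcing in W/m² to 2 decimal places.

ΔF = 1.17 W/m²

CH₄: 0.036 × (√3492 − √705) = 0.036 × (59.0931 − 26.5518) = 0.036 × 32.5413 = 1.1715 W/m².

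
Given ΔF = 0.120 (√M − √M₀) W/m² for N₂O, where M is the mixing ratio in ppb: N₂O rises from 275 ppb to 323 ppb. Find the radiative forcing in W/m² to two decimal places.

N₂O: 0.120 × (√323 − √275) = 0.120 × (17.9722 − 16.5831) = 0.120 × 1.3891 = 0.1667 W/m².

ΔF = 0.17 W/m²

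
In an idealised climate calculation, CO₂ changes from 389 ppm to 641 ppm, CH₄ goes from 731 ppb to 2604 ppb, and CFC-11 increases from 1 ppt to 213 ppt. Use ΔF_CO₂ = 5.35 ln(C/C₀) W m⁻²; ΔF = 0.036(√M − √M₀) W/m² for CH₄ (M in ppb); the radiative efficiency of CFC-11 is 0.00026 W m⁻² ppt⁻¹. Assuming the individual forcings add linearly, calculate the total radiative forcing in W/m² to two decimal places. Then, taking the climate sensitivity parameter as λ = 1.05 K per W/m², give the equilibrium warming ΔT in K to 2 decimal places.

ΔF = 3.59 W/m²; ΔT = 3.77 K

CO₂: 5.35 × ln(641/389) = 5.35 × ln(1.64781) = 5.35 × 0.49945 = 2.6721 W/m².
CH₄: 0.036 × (√2604 − √731) = 0.036 × (51.0294 − 27.0370) = 0.036 × 23.9924 = 0.8637 W/m².
CFC-11: ΔF = 0.00026 × (213 − 1) = 0.00026 × 212 = 0.0551 W/m².
Total ΔF = 2.6721 + 0.8637 + 0.0551 = 3.5909 W/m².
ΔT = λ ΔF = 1.05 × 3.59 = 3.7695 K.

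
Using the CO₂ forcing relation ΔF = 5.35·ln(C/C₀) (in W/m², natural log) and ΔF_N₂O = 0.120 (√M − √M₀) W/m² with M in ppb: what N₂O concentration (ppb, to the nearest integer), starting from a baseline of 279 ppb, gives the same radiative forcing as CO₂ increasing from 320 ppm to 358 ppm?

M ≈ 471 ppb

CO₂ forcing: 5.35 × ln(358/320) = 5.35 × 0.112212 = 0.60033 W/m².
Set 0.120(√M − √279) = 0.60033: √M = 0.60033/0.120 + √279 = 5.0028 + 16.7033 = 21.7061.
M = (21.7061)² = 471.15 ppb.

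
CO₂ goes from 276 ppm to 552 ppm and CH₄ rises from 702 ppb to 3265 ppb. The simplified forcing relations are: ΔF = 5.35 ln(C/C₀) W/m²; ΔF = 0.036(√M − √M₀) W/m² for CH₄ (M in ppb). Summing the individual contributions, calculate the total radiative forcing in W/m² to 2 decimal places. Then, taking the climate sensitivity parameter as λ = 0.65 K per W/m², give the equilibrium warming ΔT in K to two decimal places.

ΔF = 4.81 W/m²; ΔT = 3.13 K

CO₂: 5.35 × ln(552/276) = 5.35 × ln(2.00000) = 5.35 × 0.69315 = 3.7084 W/m².
CH₄: 0.036 × (√3265 − √702) = 0.036 × (57.1402 − 26.4953) = 0.036 × 30.6449 = 1.1032 W/m².
Total ΔF = 3.7084 + 1.1032 = 4.8116 W/m².
ΔT = λ ΔF = 0.65 × 4.81 = 3.1265 K.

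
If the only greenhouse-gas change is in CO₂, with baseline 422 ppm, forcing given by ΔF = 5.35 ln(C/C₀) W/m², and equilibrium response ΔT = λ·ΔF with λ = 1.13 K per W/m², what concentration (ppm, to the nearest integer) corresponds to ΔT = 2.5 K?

C ≈ 638 ppm

Required forcing: ΔF = ΔT/λ = 2.5/1.13 = 2.2124 W/m².
Then ln(C/422) = ΔF/5.35 = 2.2124/5.35 = 0.41353.
So C = 422 × e^0.41353 = 422 × 1.51215 = 638.13 ppm.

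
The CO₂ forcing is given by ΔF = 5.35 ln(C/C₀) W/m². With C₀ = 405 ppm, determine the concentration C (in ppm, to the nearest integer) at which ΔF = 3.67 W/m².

C ≈ 804 ppm

Set 5.35 ln(C/405) = 3.67, so ln(C/405) = 3.67/5.35 = 0.68598.
Then C/405 = e^0.68598 = 1.98572, giving C = 405 × 1.98572 = 804.22 ppm.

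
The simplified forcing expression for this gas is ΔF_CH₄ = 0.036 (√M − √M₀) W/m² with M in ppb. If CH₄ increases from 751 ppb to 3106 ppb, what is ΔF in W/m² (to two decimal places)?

CH₄: 0.036 × (√3106 − √751) = 0.036 × (55.7315 − 27.4044) = 0.036 × 28.3271 = 1.0198 W/m².

ΔF = 1.02 W/m²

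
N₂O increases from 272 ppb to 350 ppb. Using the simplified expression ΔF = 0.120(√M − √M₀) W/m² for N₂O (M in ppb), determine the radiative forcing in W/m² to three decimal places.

ΔF = 0.266 W/m²

N₂O: 0.120 × (√350 − √272) = 0.120 × (18.7083 − 16.4924) = 0.120 × 2.2159 = 0.2659 W/m².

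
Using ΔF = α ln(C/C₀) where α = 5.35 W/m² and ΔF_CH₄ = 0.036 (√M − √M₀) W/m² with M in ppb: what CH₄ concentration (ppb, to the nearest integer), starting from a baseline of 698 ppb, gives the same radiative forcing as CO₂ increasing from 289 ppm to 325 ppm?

M ≈ 1924 ppb

CO₂ forcing: 5.35 × ln(325/289) = 5.35 × 0.117398 = 0.62808 W/m².
Set 0.036(√M − √698) = 0.62808: √M = 0.62808/0.036 + √698 = 17.4467 + 26.4197 = 43.8664.
M = (43.8664)² = 1924.26 ppb.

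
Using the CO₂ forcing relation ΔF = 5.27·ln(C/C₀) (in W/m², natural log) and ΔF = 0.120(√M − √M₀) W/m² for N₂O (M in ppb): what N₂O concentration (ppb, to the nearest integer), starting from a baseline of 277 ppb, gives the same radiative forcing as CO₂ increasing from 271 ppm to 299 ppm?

M ≈ 439 ppb

CO₂ forcing: 5.27 × ln(299/271) = 5.27 × 0.098325 = 0.51817 W/m².
Set 0.120(√M − √277) = 0.51817: √M = 0.51817/0.120 + √277 = 4.3181 + 16.6433 = 20.9614.
M = (20.9614)² = 439.38 ppb.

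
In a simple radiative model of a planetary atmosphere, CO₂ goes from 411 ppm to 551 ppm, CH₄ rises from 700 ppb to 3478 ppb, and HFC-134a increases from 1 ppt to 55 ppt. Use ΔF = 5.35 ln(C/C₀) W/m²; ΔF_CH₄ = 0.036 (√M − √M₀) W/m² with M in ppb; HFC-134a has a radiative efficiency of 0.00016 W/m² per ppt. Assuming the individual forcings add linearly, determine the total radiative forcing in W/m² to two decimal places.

CO₂: 5.35 × ln(551/411) = 5.35 × ln(1.34063) = 5.35 × 0.29314 = 1.5683 W/m².
CH₄: 0.036 × (√3478 − √700) = 0.036 × (58.9746 − 26.4575) = 0.036 × 32.5171 = 1.1706 W/m².
HFC-134a: ΔF = 0.00016 × (55 − 1) = 0.00016 × 54 = 0.0086 W/m².
Total ΔF = 1.5683 + 1.1706 + 0.0086 = 2.7475 W/m².

ΔF = 2.75 W/m²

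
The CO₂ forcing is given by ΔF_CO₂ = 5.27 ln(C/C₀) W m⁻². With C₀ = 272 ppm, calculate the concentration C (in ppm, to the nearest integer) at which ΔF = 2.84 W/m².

C ≈ 466 ppm

Set 5.27 ln(C/272) = 2.84, so ln(C/272) = 2.84/5.27 = 0.53890.
Then C/272 = e^0.53890 = 1.71412, giving C = 272 × 1.71412 = 466.24 ppm.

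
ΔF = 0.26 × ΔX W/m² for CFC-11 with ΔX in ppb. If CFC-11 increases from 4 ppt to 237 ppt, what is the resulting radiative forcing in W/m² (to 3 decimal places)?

CFC-11: Δ = 237 − 4 = 233 ppt = 0.233 ppb; ΔF = 0.26 × 0.233 = 0.0606 W/m².

ΔF = 0.061 W/m²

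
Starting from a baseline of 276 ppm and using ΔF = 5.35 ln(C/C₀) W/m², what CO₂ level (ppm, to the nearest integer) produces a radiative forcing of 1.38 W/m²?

C ≈ 357 ppm

Set 5.35 ln(C/276) = 1.38, so ln(C/276) = 1.38/5.35 = 0.25794.
Then C/276 = e^0.25794 = 1.29426, giving C = 276 × 1.29426 = 357.22 ppm.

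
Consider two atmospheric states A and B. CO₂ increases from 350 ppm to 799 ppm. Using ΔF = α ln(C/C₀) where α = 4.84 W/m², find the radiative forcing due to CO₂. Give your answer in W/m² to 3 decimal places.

CO₂: 4.84 × ln(799/350) = 4.84 × ln(2.28286) = 4.84 × 0.82543 = 3.9951 W/m².

ΔF = 3.995 W/m²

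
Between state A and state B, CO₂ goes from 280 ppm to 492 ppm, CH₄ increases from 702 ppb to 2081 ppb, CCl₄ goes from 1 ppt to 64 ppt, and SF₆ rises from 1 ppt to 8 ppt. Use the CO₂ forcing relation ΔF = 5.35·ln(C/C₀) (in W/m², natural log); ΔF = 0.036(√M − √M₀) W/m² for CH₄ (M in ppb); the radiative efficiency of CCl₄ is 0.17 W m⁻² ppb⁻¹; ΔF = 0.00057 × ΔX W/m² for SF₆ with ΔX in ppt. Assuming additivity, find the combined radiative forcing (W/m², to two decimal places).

ΔF = 3.72 W/m²

CO₂: 5.35 × ln(492/280) = 5.35 × ln(1.75714) = 5.35 × 0.56369 = 3.0157 W/m².
CH₄: 0.036 × (√2081 − √702) = 0.036 × (45.6180 − 26.4953) = 0.036 × 19.1227 = 0.6884 W/m².
CCl₄: Δ = 64 − 1 = 63 ppt = 0.063 ppb; ΔF = 0.17 × 0.063 = 0.0107 W/m².
SF₆: ΔF = 0.00057 × (8 − 1) = 0.00057 × 7 = 0.0040 W/m².
Total ΔF = 3.0157 + 0.6884 + 0.0107 + 0.0040 = 3.7188 W/m².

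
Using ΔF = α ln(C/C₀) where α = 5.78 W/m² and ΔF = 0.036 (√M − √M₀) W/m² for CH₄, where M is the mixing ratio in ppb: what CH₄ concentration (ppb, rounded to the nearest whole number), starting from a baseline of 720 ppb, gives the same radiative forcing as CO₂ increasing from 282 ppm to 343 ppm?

M ≈ 3396 ppb

CO₂ forcing: 5.78 × ln(343/282) = 5.78 × 0.195823 = 1.13186 W/m².
Set 0.036(√M − √720) = 1.13186: √M = 1.13186/0.036 + √720 = 31.4406 + 26.8328 = 58.2734.
M = (58.2734)² = 3395.79 ppb.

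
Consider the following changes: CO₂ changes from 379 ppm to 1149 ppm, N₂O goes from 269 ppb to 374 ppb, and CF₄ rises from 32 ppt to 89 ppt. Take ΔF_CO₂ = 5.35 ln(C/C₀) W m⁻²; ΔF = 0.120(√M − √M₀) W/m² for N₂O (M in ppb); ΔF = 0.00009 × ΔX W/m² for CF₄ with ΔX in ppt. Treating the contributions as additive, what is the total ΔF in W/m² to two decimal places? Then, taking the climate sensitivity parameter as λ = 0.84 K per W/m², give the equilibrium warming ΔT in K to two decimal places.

CO₂: 5.35 × ln(1149/379) = 5.35 × ln(3.03166) = 5.35 × 1.10911 = 5.9337 W/m².
N₂O: 0.120 × (√374 − √269) = 0.120 × (19.3391 − 16.4012) = 0.120 × 2.9379 = 0.3525 W/m².
CF₄: ΔF = 0.00009 × (89 − 32) = 0.00009 × 57 = 0.0051 W/m².
Total ΔF = 5.9337 + 0.3525 + 0.0051 = 6.2913 W/m².
ΔT = λ ΔF = 0.84 × 6.29 = 5.2836 K.

ΔF = 6.29 W/m²; ΔT = 5.28 K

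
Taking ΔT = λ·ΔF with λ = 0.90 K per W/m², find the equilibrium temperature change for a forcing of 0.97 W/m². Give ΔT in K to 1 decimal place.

ΔT = λ ΔF = 0.90 × 0.97 = 0.8730 K.

ΔT = 0.9 K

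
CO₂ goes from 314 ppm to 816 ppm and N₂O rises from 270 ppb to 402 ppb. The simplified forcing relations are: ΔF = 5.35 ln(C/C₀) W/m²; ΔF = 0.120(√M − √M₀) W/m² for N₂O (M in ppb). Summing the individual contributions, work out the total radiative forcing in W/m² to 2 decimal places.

ΔF = 5.54 W/m²

CO₂: 5.35 × ln(816/314) = 5.35 × ln(2.59873) = 5.35 × 0.95502 = 5.1094 W/m².
N₂O: 0.120 × (√402 − √270) = 0.120 × (20.0499 − 16.4317) = 0.120 × 3.6182 = 0.4342 W/m².
Total ΔF = 5.1094 + 0.4342 = 5.5436 W/m².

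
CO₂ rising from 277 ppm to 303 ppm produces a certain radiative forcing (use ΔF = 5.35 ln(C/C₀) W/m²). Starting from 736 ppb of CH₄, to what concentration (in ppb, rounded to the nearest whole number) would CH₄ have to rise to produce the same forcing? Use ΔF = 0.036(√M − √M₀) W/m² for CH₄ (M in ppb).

CO₂ forcing: 5.35 × ln(303/277) = 5.35 × 0.089715 = 0.47998 W/m².
Set 0.036(√M − √736) = 0.47998: √M = 0.47998/0.036 + √736 = 13.3328 + 27.1293 = 40.4621.
M = (40.4621)² = 1637.18 ppb.

M ≈ 1637 ppb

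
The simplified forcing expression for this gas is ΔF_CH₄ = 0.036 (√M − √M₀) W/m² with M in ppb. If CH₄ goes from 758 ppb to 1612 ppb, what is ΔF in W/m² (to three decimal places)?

CH₄: 0.036 × (√1612 − √758) = 0.036 × (40.1497 − 27.5318) = 0.036 × 12.6179 = 0.4542 W/m².

ΔF = 0.454 W/m²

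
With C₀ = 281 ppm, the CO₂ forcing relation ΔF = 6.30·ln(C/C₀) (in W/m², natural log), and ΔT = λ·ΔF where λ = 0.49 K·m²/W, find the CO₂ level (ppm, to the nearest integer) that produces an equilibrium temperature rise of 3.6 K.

Required forcing: ΔF = ΔT/λ = 3.6/0.49 = 7.3469 W/m².
Then ln(C/281) = ΔF/6.30 = 7.3469/6.30 = 1.16617.
So C = 281 × e^1.16617 = 281 × 3.20968 = 901.92 ppm.

C ≈ 902 ppm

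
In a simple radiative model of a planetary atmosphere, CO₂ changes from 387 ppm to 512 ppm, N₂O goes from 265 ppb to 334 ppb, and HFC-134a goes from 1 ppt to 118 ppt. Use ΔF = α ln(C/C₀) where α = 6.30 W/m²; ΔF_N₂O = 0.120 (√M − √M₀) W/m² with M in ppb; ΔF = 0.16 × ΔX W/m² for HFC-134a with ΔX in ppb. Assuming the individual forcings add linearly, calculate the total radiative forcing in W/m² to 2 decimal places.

ΔF = 2.02 W/m²

CO₂: 6.30 × ln(512/387) = 6.30 × ln(1.32300) = 6.30 × 0.27990 = 1.7634 W/m².
N₂O: 0.120 × (√334 − √265) = 0.120 × (18.2757 − 16.2788) = 0.120 × 1.9969 = 0.2396 W/m².
HFC-134a: Δ = 118 − 1 = 117 ppt = 0.117 ppb; ΔF = 0.16 × 0.117 = 0.0187 W/m².
Total ΔF = 1.7634 + 0.2396 + 0.0187 = 2.0217 W/m².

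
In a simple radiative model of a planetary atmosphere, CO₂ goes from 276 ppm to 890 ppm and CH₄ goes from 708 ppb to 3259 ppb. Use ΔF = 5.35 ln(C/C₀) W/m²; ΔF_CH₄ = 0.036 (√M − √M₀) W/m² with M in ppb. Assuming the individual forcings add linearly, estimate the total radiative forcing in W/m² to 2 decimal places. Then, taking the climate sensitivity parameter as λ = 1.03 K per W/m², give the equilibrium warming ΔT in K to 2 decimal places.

ΔF = 7.36 W/m²; ΔT = 7.58 K

CO₂: 5.35 × ln(890/276) = 5.35 × ln(3.22464) = 5.35 × 1.17082 = 6.2639 W/m².
CH₄: 0.036 × (√3259 − √708) = 0.036 × (57.0877 − 26.6083) = 0.036 × 30.4794 = 1.0973 W/m².
Total ΔF = 6.2639 + 1.0973 = 7.3612 W/m².
ΔT = λ ΔF = 1.03 × 7.36 = 7.5808 K.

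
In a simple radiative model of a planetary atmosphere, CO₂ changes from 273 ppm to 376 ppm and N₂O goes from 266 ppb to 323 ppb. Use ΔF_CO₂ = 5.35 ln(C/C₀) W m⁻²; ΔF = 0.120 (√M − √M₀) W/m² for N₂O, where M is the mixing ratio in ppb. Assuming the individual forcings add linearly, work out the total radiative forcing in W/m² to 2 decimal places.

CO₂: 5.35 × ln(376/273) = 5.35 × ln(1.37729) = 5.35 × 0.32012 = 1.7126 W/m².
N₂O: 0.120 × (√323 − √266) = 0.120 × (17.9722 − 16.3095) = 0.120 × 1.6627 = 0.1995 W/m².
Total ΔF = 1.7126 + 0.1995 = 1.9121 W/m².

ΔF = 1.91 W/m²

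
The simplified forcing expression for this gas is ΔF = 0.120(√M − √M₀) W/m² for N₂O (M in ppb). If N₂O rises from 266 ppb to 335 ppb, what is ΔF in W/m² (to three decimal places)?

ΔF = 0.239 W/m²

N₂O: 0.120 × (√335 − √266) = 0.120 × (18.3030 − 16.3095) = 0.120 × 1.9935 = 0.2392 W/m².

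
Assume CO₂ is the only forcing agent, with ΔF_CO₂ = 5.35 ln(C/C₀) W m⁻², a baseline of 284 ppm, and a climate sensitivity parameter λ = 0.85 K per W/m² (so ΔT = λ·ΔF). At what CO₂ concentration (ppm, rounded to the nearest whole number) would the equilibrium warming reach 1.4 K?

Required forcing: ΔF = ΔT/λ = 1.4/0.85 = 1.6471 W/m².
Then ln(C/284) = ΔF/5.35 = 1.6471/5.35 = 0.30787.
So C = 284 × e^0.30787 = 284 × 1.36052 = 386.39 ppm.

C ≈ 386 ppm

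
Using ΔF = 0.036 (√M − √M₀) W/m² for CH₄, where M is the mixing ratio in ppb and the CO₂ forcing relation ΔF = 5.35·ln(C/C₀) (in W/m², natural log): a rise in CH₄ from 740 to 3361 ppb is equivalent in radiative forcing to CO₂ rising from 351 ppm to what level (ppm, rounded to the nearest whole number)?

CH₄ forcing: 0.036 × (√3361 − √740) = 0.036 × (57.9741 − 27.2029) = 0.036 × 30.7712 = 1.10776 W/m².
Set 5.35 ln(C/351) = 1.10776: ln(C/351) = 1.10776/5.35 = 0.20706, so C = 351 × e^0.20706 = 351 × 1.23006 = 431.75 ppm.

C ≈ 432 ppm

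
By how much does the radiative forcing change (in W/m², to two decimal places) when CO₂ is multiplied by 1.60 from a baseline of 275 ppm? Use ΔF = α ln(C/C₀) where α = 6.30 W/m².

ΔF = 2.96 W/m²

Because the forcing depends only on the ratio C/C₀, the initial concentration does not enter.
ΔF = 6.30 × ln(1.60) = 6.30 × 0.47000 = 2.9610 W/m².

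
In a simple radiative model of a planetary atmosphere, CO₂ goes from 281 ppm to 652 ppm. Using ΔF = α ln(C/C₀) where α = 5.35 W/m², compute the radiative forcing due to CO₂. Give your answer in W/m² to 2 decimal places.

CO₂: 5.35 × ln(652/281) = 5.35 × ln(2.32028) = 5.35 × 0.84169 = 4.5030 W/m².

ΔF = 4.50 W/m²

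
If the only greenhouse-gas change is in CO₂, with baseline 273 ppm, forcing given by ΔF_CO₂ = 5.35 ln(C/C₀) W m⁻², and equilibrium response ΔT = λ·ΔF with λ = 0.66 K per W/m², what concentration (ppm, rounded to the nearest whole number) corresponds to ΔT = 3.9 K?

Required forcing: ΔF = ΔT/λ = 3.9/0.66 = 5.9091 W/m².
Then ln(C/273) = ΔF/5.35 = 5.9091/5.35 = 1.10450.
So C = 273 × e^1.10450 = 273 × 3.01772 = 823.84 ppm.

C ≈ 824 ppm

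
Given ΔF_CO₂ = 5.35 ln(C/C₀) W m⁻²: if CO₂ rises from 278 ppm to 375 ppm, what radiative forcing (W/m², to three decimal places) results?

CO₂ absorption bands are partially saturated, so forcing scales with the logarithm of the concentration ratio.
CO₂: 5.35 × ln(375/278) = 5.35 × ln(1.34892) = 5.35 × 0.29930 = 1.6013 W/m².

ΔF = 1.601 W/m²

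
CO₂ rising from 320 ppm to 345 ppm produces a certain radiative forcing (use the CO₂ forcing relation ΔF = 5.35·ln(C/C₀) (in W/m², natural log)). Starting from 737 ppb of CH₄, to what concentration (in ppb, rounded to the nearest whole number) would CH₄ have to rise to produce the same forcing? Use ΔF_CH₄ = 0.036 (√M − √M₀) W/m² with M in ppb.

M ≈ 1469 ppb

CO₂ forcing: 5.35 × ln(345/320) = 5.35 × 0.075223 = 0.40244 W/m².
Set 0.036(√M − √737) = 0.40244: √M = 0.40244/0.036 + √737 = 11.1789 + 27.1477 = 38.3266.
M = (38.3266)² = 1468.93 ppb.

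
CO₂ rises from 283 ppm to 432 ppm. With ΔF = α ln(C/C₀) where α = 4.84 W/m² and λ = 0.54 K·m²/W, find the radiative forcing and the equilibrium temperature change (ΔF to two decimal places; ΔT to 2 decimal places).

ΔF = 2.05 W/m²; ΔT = 1.11 K

CO₂: 4.84 × ln(432/283) = 4.84 × ln(1.52650) = 4.84 × 0.42298 = 2.0472 W/m².
ΔT = λ ΔF = 0.54 × 2.05 = 1.1070 K.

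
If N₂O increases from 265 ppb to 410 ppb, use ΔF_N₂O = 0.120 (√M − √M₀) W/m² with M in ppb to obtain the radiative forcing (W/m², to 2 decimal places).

ΔF = 0.48 W/m²

N₂O: 0.120 × (√410 − √265) = 0.120 × (20.2485 − 16.2788) = 0.120 × 3.9697 = 0.4764 W/m².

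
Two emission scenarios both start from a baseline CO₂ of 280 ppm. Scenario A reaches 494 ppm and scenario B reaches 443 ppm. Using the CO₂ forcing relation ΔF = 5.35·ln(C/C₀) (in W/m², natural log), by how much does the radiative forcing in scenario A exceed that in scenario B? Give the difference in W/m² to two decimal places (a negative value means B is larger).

ΔF_A − ΔF_B = 0.58 W/m²

ΔF_A = 5.35 ln(494/280) = 5.35 × 0.56775 = 3.0375 W/m².
ΔF_B = 5.35 ln(443/280) = 5.35 × 0.45878 = 2.4545 W/m².
Difference: 3.0375 − 2.4545 = 0.5830 W/m².
(Equivalently, ΔF_A − ΔF_B = 5.35 ln(494/443) = 5.35 × 0.10897 = 0.5830 W/m².)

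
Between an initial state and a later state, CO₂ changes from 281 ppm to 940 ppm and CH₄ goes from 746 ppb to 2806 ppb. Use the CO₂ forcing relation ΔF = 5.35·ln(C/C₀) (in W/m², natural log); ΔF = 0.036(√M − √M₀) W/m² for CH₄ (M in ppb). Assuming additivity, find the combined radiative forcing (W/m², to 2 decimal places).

ΔF = 7.38 W/m²

CO₂: 5.35 × ln(940/281) = 5.35 × ln(3.34520) = 5.35 × 1.20753 = 6.4603 W/m².
CH₄: 0.036 × (√2806 − √746) = 0.036 × (52.9717 − 27.3130) = 0.036 × 25.6587 = 0.9237 W/m².
Total ΔF = 6.4603 + 0.9237 = 7.3840 W/m².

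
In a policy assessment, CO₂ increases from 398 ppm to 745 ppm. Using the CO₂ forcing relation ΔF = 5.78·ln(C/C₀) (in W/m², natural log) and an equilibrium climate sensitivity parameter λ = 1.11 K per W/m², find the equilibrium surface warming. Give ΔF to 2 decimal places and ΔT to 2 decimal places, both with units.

ΔF = 3.62 W/m²; ΔT = 4.02 K

CO₂: 5.78 × ln(745/398) = 5.78 × ln(1.87186) = 5.78 × 0.62693 = 3.6237 W/m².
ΔT = λ ΔF = 1.11 × 3.62 = 4.0182 K.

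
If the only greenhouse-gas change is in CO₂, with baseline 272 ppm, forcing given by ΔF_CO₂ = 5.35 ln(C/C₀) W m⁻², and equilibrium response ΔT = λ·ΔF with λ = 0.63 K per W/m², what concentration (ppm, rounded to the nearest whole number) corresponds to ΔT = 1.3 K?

Required forcing: ΔF = ΔT/λ = 1.3/0.63 = 2.0635 W/m².
Then ln(C/272) = ΔF/5.35 = 2.0635/5.35 = 0.38570.
So C = 272 × e^0.38570 = 272 × 1.47064 = 400.01 ppm.

C ≈ 400 ppm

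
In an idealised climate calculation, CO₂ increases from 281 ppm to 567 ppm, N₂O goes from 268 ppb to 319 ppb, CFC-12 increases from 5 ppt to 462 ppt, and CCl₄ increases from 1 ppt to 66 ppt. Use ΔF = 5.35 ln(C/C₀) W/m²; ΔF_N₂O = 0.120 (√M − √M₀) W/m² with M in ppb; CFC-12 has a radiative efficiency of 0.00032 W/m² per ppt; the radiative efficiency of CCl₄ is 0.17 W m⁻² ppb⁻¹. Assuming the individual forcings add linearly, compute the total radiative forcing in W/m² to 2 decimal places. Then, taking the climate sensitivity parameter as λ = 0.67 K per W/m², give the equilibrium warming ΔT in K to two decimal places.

CO₂: 5.35 × ln(567/281) = 5.35 × ln(2.01779) = 5.35 × 0.70200 = 3.7557 W/m².
N₂O: 0.120 × (√319 − √268) = 0.120 × (17.8606 − 16.3707) = 0.120 × 1.4899 = 0.1788 W/m².
CFC-12: ΔF = 0.00032 × (462 − 5) = 0.00032 × 457 = 0.1462 W/m².
CCl₄: Δ = 66 − 1 = 65 ppt = 0.065 ppb; ΔF = 0.17 × 0.065 = 0.0111 W/m².
Total ΔF = 3.7557 + 0.1788 + 0.1462 + 0.0111 = 4.0918 W/m².
ΔT = λ ΔF = 0.67 × 4.09 = 2.7403 K.

ΔF = 4.09 W/m²; ΔT = 2.74 K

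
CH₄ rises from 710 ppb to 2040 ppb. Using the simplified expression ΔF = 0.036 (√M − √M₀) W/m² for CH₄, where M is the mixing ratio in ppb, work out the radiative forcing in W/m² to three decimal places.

CH₄: 0.036 × (√2040 − √710) = 0.036 × (45.1664 − 26.6458) = 0.036 × 18.5206 = 0.6667 W/m².

ΔF = 0.667 W/m²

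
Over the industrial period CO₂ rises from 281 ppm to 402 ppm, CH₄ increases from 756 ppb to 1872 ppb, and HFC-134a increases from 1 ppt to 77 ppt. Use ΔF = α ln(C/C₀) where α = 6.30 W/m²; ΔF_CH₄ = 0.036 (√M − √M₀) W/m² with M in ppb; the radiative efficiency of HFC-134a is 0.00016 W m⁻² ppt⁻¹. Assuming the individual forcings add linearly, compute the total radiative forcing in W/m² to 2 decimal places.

CO₂: 6.30 × ln(402/281) = 6.30 × ln(1.43060) = 6.30 × 0.35809 = 2.2560 W/m².
CH₄: 0.036 × (√1872 − √756) = 0.036 × (43.2666 − 27.4955) = 0.036 × 15.7711 = 0.5678 W/m².
HFC-134a: ΔF = 0.00016 × (77 − 1) = 0.00016 × 76 = 0.0122 W/m².
Total ΔF = 2.2560 + 0.5678 + 0.0122 = 2.8360 W/m².

ΔF = 2.84 W/m²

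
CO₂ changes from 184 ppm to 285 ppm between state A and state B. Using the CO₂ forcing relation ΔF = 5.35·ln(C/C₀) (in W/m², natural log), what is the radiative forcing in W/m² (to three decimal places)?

ΔF = 2.341 W/m²

CO₂ absorption bands are partially saturated, so forcing scales with the logarithm of the concentration ratio.
CO₂: 5.35 × ln(285/184) = 5.35 × ln(1.54891) = 5.35 × 0.43755 = 2.3409 W/m².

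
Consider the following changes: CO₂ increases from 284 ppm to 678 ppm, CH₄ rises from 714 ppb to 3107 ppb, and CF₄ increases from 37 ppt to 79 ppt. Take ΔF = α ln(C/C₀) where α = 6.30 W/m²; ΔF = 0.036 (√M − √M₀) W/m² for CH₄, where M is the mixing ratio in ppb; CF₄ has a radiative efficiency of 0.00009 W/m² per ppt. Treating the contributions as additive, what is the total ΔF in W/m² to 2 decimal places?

CO₂: 6.30 × ln(678/284) = 6.30 × ln(2.38732) = 6.30 × 0.87017 = 5.4821 W/m².
CH₄: 0.036 × (√3107 − √714) = 0.036 × (55.7405 − 26.7208) = 0.036 × 29.0197 = 1.0447 W/m².
CF₄: ΔF = 0.00009 × (79 − 37) = 0.00009 × 42 = 0.0038 W/m².
Total ΔF = 5.4821 + 1.0447 + 0.0038 = 6.5306 W/m².

ΔF = 6.53 W/m²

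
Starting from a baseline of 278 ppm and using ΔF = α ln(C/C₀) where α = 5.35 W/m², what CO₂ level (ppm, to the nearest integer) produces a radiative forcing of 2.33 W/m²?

C ≈ 430 ppm

Set 5.35 ln(C/278) = 2.33, so ln(C/278) = 2.33/5.35 = 0.43551.
Then C/278 = e^0.43551 = 1.54575, giving C = 278 × 1.54575 = 429.72 ppm.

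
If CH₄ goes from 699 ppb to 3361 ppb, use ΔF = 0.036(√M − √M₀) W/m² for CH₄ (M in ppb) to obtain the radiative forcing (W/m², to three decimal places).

ΔF = 1.135 W/m²

CH₄: 0.036 × (√3361 − √699) = 0.036 × (57.9741 − 26.4386) = 0.036 × 31.5355 = 1.1353 W/m².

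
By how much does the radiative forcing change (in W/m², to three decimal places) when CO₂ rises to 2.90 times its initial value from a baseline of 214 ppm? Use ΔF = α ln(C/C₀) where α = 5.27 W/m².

ΔF = 5.611 W/m²

ΔF = 5.27 × ln(2.90) = 5.27 × 1.06471 = 5.6110 W/m².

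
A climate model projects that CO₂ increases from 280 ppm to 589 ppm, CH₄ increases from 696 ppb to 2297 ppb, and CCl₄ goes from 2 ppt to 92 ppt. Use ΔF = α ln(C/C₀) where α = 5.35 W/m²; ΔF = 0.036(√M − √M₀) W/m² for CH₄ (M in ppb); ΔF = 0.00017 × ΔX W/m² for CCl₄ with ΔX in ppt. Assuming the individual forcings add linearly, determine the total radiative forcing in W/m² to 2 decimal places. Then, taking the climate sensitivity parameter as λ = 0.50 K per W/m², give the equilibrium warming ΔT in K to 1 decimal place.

CO₂: 5.35 × ln(589/280) = 5.35 × ln(2.10357) = 5.35 × 0.74364 = 3.9785 W/m².
CH₄: 0.036 × (√2297 − √696) = 0.036 × (47.9270 − 26.3818) = 0.036 × 21.5452 = 0.7756 W/m².
CCl₄: ΔF = 0.00017 × (92 − 2) = 0.00017 × 90 = 0.0153 W/m².
Total ΔF = 3.9785 + 0.7756 + 0.0153 = 4.7694 W/m².
ΔT = λ ΔF = 0.50 × 4.77 = 2.3850 K.

ΔF = 4.77 W/m²; ΔT = 2.4 K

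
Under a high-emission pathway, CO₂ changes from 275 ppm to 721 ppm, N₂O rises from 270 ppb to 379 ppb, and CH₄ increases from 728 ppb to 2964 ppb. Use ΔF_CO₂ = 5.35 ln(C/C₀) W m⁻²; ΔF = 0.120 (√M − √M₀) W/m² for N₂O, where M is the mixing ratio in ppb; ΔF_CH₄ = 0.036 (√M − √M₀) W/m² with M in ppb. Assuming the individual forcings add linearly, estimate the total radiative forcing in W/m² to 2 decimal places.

ΔF = 6.51 W/m²

CO₂: 5.35 × ln(721/275) = 5.35 × ln(2.62182) = 5.35 × 0.96387 = 5.1567 W/m².
N₂O: 0.120 × (√379 − √270) = 0.120 × (19.4679 − 16.4317) = 0.120 × 3.0362 = 0.3643 W/m².
CH₄: 0.036 × (√2964 − √728) = 0.036 × (54.4426 − 26.9815) = 0.036 × 27.4611 = 0.9886 W/m².
Total ΔF = 5.1567 + 0.3643 + 0.9886 = 6.5096 W/m².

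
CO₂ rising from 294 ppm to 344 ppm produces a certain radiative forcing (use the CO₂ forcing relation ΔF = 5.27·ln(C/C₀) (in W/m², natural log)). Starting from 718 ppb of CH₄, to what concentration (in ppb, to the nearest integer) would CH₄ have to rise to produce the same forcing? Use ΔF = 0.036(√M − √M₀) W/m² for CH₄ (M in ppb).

M ≈ 2479 ppb

CO₂ forcing: 5.27 × ln(344/294) = 5.27 × 0.157062 = 0.82772 W/m².
Set 0.036(√M − √718) = 0.82772: √M = 0.82772/0.036 + √718 = 22.9922 + 26.7955 = 49.7877.
M = (49.7877)² = 2478.82 ppb.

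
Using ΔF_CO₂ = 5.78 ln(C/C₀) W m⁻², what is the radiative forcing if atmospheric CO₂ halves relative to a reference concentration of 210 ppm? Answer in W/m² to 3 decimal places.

Because the forcing depends only on the ratio C/C₀, the initial concentration does not enter.
ΔF = 5.78 × ln(0.5) = 5.78 × -0.69315 = -4.0064 W/m².

ΔF = -4.006 W/m²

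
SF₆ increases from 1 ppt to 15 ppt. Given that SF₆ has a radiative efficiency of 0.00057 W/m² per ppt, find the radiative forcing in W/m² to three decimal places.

ΔF = 0.008 W/m²

SF₆: ΔF = 0.00057 × (15 − 1) = 0.00057 × 14 = 0.0080 W/m².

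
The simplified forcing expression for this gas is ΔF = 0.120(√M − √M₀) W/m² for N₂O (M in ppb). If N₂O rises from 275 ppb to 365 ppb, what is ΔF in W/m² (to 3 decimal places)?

ΔF = 0.303 W/m²

N₂O: 0.120 × (√365 − √275) = 0.120 × (19.1050 − 16.5831) = 0.120 × 2.5219 = 0.3026 W/m².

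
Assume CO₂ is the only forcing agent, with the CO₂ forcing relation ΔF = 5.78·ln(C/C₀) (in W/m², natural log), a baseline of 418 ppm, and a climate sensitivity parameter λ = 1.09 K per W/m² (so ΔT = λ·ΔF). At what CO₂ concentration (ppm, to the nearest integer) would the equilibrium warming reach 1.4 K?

C ≈ 522 ppm

Required forcing: ΔF = ΔT/λ = 1.4/1.09 = 1.2844 W/m².
Then ln(C/418) = ΔF/5.78 = 1.2844/5.78 = 0.22221.
So C = 418 × e^0.22221 = 418 × 1.24883 = 522.01 ppm.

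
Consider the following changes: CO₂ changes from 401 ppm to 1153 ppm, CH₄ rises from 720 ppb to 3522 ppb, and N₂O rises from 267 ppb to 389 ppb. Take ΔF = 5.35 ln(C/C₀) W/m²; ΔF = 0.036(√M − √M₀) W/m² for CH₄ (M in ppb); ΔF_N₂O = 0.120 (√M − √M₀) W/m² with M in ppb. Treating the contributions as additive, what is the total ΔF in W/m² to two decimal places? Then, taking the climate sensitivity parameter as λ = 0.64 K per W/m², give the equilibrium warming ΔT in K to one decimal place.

ΔF = 7.23 W/m²; ΔT = 4.6 K

CO₂: 5.35 × ln(1153/401) = 5.35 × ln(2.87531) = 5.35 × 1.05616 = 5.6505 W/m².
CH₄: 0.036 × (√3522 − √720) = 0.036 × (59.3464 − 26.8328) = 0.036 × 32.5136 = 1.1705 W/m².
N₂O: 0.120 × (√389 − √267) = 0.120 × (19.7231 − 16.3401) = 0.120 × 3.3830 = 0.4060 W/m².
Total ΔF = 5.6505 + 1.1705 + 0.4060 = 7.2270 W/m².
ΔT = λ ΔF = 0.64 × 7.23 = 4.6272 K.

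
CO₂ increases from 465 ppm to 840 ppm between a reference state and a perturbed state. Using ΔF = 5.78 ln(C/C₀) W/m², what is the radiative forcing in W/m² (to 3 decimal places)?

ΔF = 3.418 W/m²

CO₂: 5.78 × ln(840/465) = 5.78 × ln(1.80645) = 5.78 × 0.59136 = 3.4181 W/m².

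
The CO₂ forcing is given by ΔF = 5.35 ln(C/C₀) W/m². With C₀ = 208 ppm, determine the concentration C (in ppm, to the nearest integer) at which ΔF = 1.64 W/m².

Set 5.35 ln(C/208) = 1.64, so ln(C/208) = 1.64/5.35 = 0.30654.
Then C/208 = e^0.30654 = 1.35872, giving C = 208 × 1.35872 = 282.61 ppm.

C ≈ 283 ppm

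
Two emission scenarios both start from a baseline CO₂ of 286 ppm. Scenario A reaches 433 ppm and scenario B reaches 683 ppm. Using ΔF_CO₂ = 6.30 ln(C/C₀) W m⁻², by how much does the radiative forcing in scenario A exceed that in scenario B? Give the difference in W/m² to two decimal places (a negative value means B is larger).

ΔF_A − ΔF_B = -2.87 W/m²

ΔF_A = 6.30 ln(433/286) = 6.30 × 0.41475 = 2.6129 W/m².
ΔF_B = 6.30 ln(683/286) = 6.30 × 0.87050 = 5.4842 W/m².
Difference: 2.6129 − 5.4842 = -2.8713 W/m².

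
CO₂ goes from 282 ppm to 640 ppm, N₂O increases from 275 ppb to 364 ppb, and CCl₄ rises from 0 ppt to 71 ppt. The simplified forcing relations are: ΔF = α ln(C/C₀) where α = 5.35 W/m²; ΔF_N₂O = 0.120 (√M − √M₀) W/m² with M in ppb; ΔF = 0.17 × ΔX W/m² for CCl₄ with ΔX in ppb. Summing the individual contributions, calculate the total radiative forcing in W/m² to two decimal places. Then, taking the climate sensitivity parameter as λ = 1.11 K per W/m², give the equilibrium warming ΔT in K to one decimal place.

CO₂: 5.35 × ln(640/282) = 5.35 × ln(2.26950) = 5.35 × 0.81956 = 4.3846 W/m².
N₂O: 0.120 × (√364 − √275) = 0.120 × (19.0788 − 16.5831) = 0.120 × 2.4957 = 0.2995 W/m².
CCl₄: Δ = 71 − 0 = 71 ppt = 0.071 ppb; ΔF = 0.17 × 0.071 = 0.0121 W/m².
Total ΔF = 4.3846 + 0.2995 + 0.0121 = 4.6962 W/m².
ΔT = λ ΔF = 1.11 × 4.70 = 5.2170 K.

ΔF = 4.70 W/m²; ΔT = 5.2 K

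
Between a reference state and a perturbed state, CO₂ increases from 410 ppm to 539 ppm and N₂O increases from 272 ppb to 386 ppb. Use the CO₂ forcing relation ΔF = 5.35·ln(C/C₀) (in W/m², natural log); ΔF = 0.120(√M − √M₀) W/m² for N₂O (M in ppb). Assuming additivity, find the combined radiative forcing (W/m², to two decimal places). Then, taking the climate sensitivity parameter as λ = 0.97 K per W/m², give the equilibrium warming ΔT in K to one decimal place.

ΔF = 1.84 W/m²; ΔT = 1.8 K

CO₂: 5.35 × ln(539/410) = 5.35 × ln(1.31463) = 5.35 × 0.27356 = 1.4635 W/m².
N₂O: 0.120 × (√386 − √272) = 0.120 × (19.6469 − 16.4924) = 0.120 × 3.1545 = 0.3785 W/m².
Total ΔF = 1.4635 + 0.3785 = 1.8420 W/m².
ΔT = λ ΔF = 0.97 × 1.84 = 1.7848 K.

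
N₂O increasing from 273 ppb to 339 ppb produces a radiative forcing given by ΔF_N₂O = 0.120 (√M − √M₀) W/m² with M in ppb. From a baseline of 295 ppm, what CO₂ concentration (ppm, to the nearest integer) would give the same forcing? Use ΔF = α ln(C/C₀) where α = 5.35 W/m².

C ≈ 308 ppm

N₂O forcing: 0.120 × (√339 − √273) = 0.120 × (18.4120 − 16.5227) = 0.120 × 1.8893 = 0.22672 W/m².
Set 5.35 ln(C/295) = 0.22672: ln(C/295) = 0.22672/5.35 = 0.04238, so C = 295 × e^0.04238 = 295 × 1.04329 = 307.77 ppm.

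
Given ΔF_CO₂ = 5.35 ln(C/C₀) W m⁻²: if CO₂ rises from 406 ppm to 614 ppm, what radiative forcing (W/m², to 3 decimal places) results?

CO₂: 5.35 × ln(614/406) = 5.35 × ln(1.51232) = 5.35 × 0.41364 = 2.2130 W/m².

ΔF = 2.213 W/m²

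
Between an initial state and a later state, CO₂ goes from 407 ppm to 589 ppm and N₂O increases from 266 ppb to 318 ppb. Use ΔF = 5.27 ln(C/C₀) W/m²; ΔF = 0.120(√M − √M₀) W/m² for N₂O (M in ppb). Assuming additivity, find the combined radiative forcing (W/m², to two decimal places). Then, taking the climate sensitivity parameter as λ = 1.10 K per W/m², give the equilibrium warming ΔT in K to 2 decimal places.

ΔF = 2.13 W/m²; ΔT = 2.34 K

CO₂: 5.27 × ln(589/407) = 5.27 × ln(1.44717) = 5.27 × 0.36961 = 1.9478 W/m².
N₂O: 0.120 × (√318 − √266) = 0.120 × (17.8326 − 16.3095) = 0.120 × 1.5231 = 0.1828 W/m².
Total ΔF = 1.9478 + 0.1828 = 2.1306 W/m².
ΔT = λ ΔF = 1.10 × 2.13 = 2.3430 K.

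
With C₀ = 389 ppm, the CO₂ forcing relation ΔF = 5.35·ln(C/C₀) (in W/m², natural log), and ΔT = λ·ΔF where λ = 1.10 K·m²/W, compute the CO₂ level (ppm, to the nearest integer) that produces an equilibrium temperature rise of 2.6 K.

Required forcing: ΔF = ΔT/λ = 2.6/1.10 = 2.3636 W/m².
Then ln(C/389) = ΔF/5.35 = 2.3636/5.35 = 0.44179.
So C = 389 × e^0.44179 = 389 × 1.55549 = 605.09 ppm.

C ≈ 605 ppm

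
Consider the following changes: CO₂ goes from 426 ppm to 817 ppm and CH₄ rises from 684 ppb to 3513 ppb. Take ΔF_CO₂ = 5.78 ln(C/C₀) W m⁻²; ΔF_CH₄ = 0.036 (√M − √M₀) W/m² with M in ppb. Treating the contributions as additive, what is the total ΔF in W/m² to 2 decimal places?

CO₂: 5.78 × ln(817/426) = 5.78 × ln(1.91784) = 5.78 × 0.65120 = 3.7639 W/m².
CH₄: 0.036 × (√3513 − √684) = 0.036 × (59.2706 − 26.1534) = 0.036 × 33.1172 = 1.1922 W/m².
Total ΔF = 3.7639 + 1.1922 = 4.9561 W/m².

ΔF = 4.96 W/m²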